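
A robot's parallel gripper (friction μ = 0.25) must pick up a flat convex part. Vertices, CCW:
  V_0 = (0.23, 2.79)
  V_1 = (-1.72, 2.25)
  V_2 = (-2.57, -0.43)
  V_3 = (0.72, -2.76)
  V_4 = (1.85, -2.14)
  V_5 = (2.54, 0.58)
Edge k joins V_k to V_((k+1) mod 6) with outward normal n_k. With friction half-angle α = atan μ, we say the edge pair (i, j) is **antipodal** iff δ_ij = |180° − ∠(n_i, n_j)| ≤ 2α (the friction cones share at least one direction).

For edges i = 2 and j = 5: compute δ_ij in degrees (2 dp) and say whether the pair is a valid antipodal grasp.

δ = 8.43°, valid

α = atan 0.25 = 14.04°;  2α = 28.07°
edge 2: e_2 = (+3.29, -2.33);  n_2 = (-0.5779, -0.8161)
edge 5: e_5 = (-2.31, +2.21);  n_5 = (+0.6913, +0.7226)
∠(n_2, n_5) = 171.57°
δ = |180° − 171.57°| = 8.43°
8.43° ≤ 2α = 28.07°  →  valid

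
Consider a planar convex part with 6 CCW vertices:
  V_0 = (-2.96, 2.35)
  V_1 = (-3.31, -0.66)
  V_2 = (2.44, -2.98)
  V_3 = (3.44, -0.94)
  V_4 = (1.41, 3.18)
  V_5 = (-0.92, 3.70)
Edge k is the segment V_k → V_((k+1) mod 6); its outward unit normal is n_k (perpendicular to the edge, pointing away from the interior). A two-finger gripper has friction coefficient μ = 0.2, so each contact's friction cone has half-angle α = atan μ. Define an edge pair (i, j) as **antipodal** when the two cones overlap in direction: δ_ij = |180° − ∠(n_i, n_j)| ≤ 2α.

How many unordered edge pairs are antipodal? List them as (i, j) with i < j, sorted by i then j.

count = 2; pairs: (0,2), (1,4)

α = atan 0.2 = 11.31°;  2α = 22.62°
n_0 = (-0.9933, +0.1155)
n_1 = (-0.3742, -0.9274)
n_2 = (+0.8979, -0.4402)
n_3 = (+0.8970, +0.4420)
n_4 = (+0.2178, +0.9760)
n_5 = (-0.5519, +0.8339)
  (0,1): δ = 105.34°  ·
  (0,2): δ = 19.48°  ✓
  (0,3): δ = 32.86°  ·
  (0,4): δ = 84.05°  ·
  (0,5): δ = 130.13°  ·
  (1,2): δ = 94.14°  ·
  (1,3): δ = 41.80°  ·
  (1,4): δ = 9.39°  ✓
  (1,5): δ = 55.47°  ·
  (2,3): δ = 127.66°  ·
  (2,4): δ = 76.47°  ·
  (2,5): δ = 30.39°  ·
  (3,4): δ = 128.81°  ·
  (3,5): δ = 82.74°  ·
  (4,5): δ = 133.92°  ·
antipodal pairs: 2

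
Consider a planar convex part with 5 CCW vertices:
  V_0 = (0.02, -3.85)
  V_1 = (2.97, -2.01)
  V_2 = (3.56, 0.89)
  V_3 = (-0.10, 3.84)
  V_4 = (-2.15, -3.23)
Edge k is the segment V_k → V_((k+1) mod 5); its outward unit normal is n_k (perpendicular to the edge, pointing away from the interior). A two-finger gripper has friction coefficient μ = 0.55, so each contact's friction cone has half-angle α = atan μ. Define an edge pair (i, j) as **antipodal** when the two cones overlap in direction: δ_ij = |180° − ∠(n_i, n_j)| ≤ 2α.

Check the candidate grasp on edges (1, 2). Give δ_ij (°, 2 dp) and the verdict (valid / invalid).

δ = 117.37°, invalid

α = atan 0.55 = 28.81°;  2α = 57.62°
edge 1: e_1 = (+0.59, +2.90);  n_1 = (+0.9799, -0.1994)
edge 2: e_2 = (-3.66, +2.95);  n_2 = (+0.6275, +0.7786)
∠(n_1, n_2) = 62.63°
δ = |180° − 62.63°| = 117.37°
117.37° > 2α = 57.62°  →  invalid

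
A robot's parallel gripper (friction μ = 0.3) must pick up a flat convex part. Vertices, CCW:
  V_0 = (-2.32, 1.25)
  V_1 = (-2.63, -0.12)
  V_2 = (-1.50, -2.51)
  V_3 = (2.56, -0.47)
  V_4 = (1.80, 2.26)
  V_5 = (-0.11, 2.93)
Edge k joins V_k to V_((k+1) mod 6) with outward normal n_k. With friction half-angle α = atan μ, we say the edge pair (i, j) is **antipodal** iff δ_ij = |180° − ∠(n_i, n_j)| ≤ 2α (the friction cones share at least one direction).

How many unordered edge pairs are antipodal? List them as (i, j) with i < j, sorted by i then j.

α = atan 0.3 = 16.70°;  2α = 33.40°
n_0 = (-0.9753, +0.2207)
n_1 = (-0.9040, -0.4274)
n_2 = (+0.4490, -0.8935)
n_3 = (+0.9634, +0.2682)
n_4 = (+0.3310, +0.9436)
n_5 = (-0.6052, +0.7961)
  (0,1): δ = 141.95°  ·
  (0,2): δ = 50.57°  ·
  (0,3): δ = 28.31°  ✓
  (0,4): δ = 83.42°  ·
  (0,5): δ = 139.99°  ·
  (1,2): δ = 88.63°  ·
  (1,3): δ = 9.75°  ✓
  (1,4): δ = 45.36°  ·
  (1,5): δ = 101.94°  ·
  (2,3): δ = 101.12°  ·
  (2,4): δ = 46.01°  ·
  (2,5): δ = 10.56°  ✓
  (3,4): δ = 124.89°  ·
  (3,5): δ = 68.32°  ·
  (4,5): δ = 123.43°  ·
antipodal pairs: 3

count = 3; pairs: (0,3), (1,3), (2,5)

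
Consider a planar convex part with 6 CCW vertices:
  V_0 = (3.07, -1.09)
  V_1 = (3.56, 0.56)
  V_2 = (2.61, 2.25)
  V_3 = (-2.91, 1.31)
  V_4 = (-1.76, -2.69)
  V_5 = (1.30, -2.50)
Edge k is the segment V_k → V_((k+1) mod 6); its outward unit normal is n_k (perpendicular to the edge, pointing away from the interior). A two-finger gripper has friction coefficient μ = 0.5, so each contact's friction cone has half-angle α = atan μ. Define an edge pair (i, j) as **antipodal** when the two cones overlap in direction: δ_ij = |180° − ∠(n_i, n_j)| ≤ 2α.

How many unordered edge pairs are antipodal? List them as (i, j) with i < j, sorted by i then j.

α = atan 0.5 = 26.57°;  2α = 53.13°
n_0 = (+0.9586, -0.2847)
n_1 = (+0.8717, +0.4900)
n_2 = (-0.1679, +0.9858)
n_3 = (-0.9611, -0.2763)
n_4 = (+0.0620, -0.9981)
n_5 = (+0.6231, -0.7822)
  (0,1): δ = 134.12°  ·
  (0,2): δ = 63.80°  ·
  (0,3): δ = 32.58°  ✓
  (0,4): δ = 110.09°  ·
  (0,5): δ = 145.08°  ·
  (1,2): δ = 109.68°  ·
  (1,3): δ = 13.30°  ✓
  (1,4): δ = 64.21°  ·
  (1,5): δ = 99.20°  ·
  (2,3): δ = 83.62°  ·
  (2,4): δ = 6.11°  ✓
  (2,5): δ = 28.88°  ✓
  (3,4): δ = 102.49°  ·
  (3,5): δ = 67.50°  ·
  (4,5): δ = 145.01°  ·
antipodal pairs: 4

count = 4; pairs: (0,3), (1,3), (2,4), (2,5)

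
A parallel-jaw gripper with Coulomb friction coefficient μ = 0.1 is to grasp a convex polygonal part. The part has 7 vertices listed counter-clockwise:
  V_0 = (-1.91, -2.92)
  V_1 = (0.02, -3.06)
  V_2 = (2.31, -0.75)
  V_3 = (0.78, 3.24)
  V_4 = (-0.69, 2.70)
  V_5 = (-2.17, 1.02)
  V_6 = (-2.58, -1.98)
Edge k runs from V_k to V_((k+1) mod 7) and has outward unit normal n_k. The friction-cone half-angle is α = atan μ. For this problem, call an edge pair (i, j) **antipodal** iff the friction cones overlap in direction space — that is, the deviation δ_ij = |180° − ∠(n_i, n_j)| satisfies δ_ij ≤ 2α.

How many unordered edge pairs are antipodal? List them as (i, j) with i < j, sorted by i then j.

α = atan 0.1 = 5.71°;  2α = 11.42°
n_0 = (-0.0723, -0.9974)
n_1 = (+0.7102, -0.7040)
n_2 = (+0.9337, +0.3580)
n_3 = (-0.3448, +0.9387)
n_4 = (-0.7504, +0.6610)
n_5 = (-0.9908, +0.1354)
n_6 = (-0.8143, -0.5804)
  (0,1): δ = 130.60°  ·
  (0,2): δ = 64.87°  ·
  (0,3): δ = 24.32°  ·
  (0,4): δ = 52.77°  ·
  (0,5): δ = 86.37°  ·
  (0,6): δ = 129.63°  ·
  (1,2): δ = 114.27°  ·
  (1,3): δ = 25.08°  ·
  (1,4): δ = 3.37°  ✓
  (1,5): δ = 36.97°  ·
  (1,6): δ = 80.23°  ·
  (2,3): δ = 90.81°  ·
  (2,4): δ = 62.36°  ·
  (2,5): δ = 28.76°  ·
  (2,6): δ = 14.50°  ·
  (3,4): δ = 151.55°  ·
  (3,5): δ = 117.95°  ·
  (3,6): δ = 74.69°  ·
  (4,5): δ = 146.40°  ·
  (4,6): δ = 103.14°  ·
  (5,6): δ = 136.74°  ·
antipodal pairs: 1

count = 1; pairs: (1,4)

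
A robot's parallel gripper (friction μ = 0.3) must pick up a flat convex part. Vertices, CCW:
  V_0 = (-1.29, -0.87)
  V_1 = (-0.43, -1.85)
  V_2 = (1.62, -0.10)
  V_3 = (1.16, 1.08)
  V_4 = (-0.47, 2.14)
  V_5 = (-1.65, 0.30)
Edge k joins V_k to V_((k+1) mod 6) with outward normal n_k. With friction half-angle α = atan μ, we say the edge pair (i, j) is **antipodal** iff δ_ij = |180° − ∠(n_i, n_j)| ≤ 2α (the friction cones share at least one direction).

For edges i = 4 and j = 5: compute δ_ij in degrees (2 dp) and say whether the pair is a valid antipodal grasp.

α = atan 0.3 = 16.70°;  2α = 33.40°
edge 4: e_4 = (-1.18, -1.84);  n_4 = (-0.8418, +0.5398)
edge 5: e_5 = (+0.36, -1.17);  n_5 = (-0.9558, -0.2941)
∠(n_4, n_5) = 49.77°
δ = |180° − 49.77°| = 130.23°
130.23° > 2α = 33.40°  →  invalid

δ = 130.23°, invalid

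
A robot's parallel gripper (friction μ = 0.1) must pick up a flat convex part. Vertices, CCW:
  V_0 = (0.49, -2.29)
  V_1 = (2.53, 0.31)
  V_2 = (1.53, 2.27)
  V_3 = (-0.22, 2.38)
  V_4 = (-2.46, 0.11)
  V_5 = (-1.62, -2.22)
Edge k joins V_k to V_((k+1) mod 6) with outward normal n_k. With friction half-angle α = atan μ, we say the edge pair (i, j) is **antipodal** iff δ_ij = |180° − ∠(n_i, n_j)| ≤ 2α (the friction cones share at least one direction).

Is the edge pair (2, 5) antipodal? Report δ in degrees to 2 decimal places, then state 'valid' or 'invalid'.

α = atan 0.1 = 5.71°;  2α = 11.42°
edge 2: e_2 = (-1.75, +0.11);  n_2 = (+0.0627, +0.9980)
edge 5: e_5 = (+2.11, -0.07);  n_5 = (-0.0332, -0.9995)
∠(n_2, n_5) = 178.30°
δ = |180° − 178.30°| = 1.70°
1.70° ≤ 2α = 11.42°  →  valid

δ = 1.70°, valid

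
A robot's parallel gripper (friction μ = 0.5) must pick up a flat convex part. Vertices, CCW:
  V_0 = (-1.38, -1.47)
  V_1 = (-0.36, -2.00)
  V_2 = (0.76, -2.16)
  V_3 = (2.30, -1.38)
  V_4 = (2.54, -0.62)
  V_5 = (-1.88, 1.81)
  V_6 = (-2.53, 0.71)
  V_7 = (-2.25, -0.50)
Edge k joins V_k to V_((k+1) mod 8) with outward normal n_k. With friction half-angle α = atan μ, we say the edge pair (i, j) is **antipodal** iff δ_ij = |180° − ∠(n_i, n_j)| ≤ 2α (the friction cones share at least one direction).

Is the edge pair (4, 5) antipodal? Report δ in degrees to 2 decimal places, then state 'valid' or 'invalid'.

α = atan 0.5 = 26.57°;  2α = 53.13°
edge 4: e_4 = (-4.42, +2.43);  n_4 = (+0.4818, +0.8763)
edge 5: e_5 = (-0.65, -1.10);  n_5 = (-0.8609, +0.5087)
∠(n_4, n_5) = 88.22°
δ = |180° − 88.22°| = 91.78°
91.78° > 2α = 53.13°  →  invalid

δ = 91.78°, invalid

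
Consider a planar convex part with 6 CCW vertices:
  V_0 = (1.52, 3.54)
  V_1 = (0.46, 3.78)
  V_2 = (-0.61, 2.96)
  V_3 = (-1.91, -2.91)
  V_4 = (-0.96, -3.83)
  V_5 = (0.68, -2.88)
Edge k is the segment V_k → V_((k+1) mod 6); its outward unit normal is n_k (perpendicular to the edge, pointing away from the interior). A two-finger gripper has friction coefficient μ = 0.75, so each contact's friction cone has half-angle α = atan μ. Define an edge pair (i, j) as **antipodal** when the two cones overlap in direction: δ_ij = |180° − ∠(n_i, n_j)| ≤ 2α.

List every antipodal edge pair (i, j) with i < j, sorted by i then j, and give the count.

α = atan 0.75 = 36.87°;  2α = 73.74°
n_0 = (+0.2208, +0.9753)
n_1 = (-0.6083, +0.7937)
n_2 = (-0.9763, +0.2162)
n_3 = (-0.6957, -0.7184)
n_4 = (+0.5012, -0.8653)
n_5 = (+0.9915, -0.1297)
  (0,1): δ = 129.78°  ·
  (0,2): δ = 89.73°  ·
  (0,3): δ = 31.32°  ✓
  (0,4): δ = 42.84°  ✓
  (0,5): δ = 95.30°  ·
  (1,2): δ = 139.95°  ·
  (1,3): δ = 81.55°  ·
  (1,4): δ = 7.38°  ✓
  (1,5): δ = 45.08°  ✓
  (2,3): δ = 121.59°  ·
  (2,4): δ = 47.43°  ✓
  (2,5): δ = 5.03°  ✓
  (3,4): δ = 105.84°  ·
  (3,5): δ = 53.37°  ✓
  (4,5): δ = 127.54°  ·
antipodal pairs: 7

count = 7; pairs: (0,3), (0,4), (1,4), (1,5), (2,4), (2,5), (3,5)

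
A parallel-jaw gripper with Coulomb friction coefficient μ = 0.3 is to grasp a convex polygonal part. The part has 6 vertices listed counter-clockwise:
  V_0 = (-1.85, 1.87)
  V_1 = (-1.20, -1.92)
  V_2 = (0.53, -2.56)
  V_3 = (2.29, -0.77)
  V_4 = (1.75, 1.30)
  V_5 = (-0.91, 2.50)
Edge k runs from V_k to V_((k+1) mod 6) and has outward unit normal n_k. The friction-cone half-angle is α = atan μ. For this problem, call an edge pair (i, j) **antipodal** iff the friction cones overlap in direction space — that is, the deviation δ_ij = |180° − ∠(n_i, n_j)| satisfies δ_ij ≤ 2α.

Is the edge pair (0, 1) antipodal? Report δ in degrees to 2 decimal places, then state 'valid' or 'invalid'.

α = atan 0.3 = 16.70°;  2α = 33.40°
edge 0: e_0 = (+0.65, -3.79);  n_0 = (-0.9856, -0.1690)
edge 1: e_1 = (+1.73, -0.64);  n_1 = (-0.3470, -0.9379)
∠(n_0, n_1) = 59.97°
δ = |180° − 59.97°| = 120.03°
120.03° > 2α = 33.40°  →  invalid

δ = 120.03°, invalid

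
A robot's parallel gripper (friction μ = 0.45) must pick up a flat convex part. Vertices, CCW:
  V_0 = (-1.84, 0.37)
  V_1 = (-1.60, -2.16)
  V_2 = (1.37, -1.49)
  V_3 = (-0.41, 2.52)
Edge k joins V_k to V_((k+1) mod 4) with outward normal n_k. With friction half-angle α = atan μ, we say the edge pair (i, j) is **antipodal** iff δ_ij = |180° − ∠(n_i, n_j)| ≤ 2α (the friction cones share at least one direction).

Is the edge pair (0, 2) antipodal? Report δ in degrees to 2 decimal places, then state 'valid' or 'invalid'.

δ = 18.52°, valid

α = atan 0.45 = 24.23°;  2α = 48.46°
edge 0: e_0 = (+0.24, -2.53);  n_0 = (-0.9955, -0.0944)
edge 2: e_2 = (-1.78, +4.01);  n_2 = (+0.9140, +0.4057)
∠(n_0, n_2) = 161.48°
δ = |180° − 161.48°| = 18.52°
18.52° ≤ 2α = 48.46°  →  valid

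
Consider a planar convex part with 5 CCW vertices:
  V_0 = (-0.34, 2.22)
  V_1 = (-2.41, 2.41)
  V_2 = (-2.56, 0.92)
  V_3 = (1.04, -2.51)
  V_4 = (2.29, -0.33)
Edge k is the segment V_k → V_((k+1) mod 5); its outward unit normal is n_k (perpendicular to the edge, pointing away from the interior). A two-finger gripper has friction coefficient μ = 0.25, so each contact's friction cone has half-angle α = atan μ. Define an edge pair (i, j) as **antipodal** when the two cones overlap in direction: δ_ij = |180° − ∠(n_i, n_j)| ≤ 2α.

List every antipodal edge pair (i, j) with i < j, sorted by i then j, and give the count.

count = 2; pairs: (1,3), (2,4)

α = atan 0.25 = 14.04°;  2α = 28.07°
n_0 = (+0.0914, +0.9958)
n_1 = (-0.9950, +0.1002)
n_2 = (-0.6898, -0.7240)
n_3 = (+0.8675, -0.4974)
n_4 = (+0.6961, +0.7179)
  (0,1): δ = 90.50°  ·
  (0,2): δ = 38.37°  ·
  (0,3): δ = 65.41°  ·
  (0,4): δ = 141.13°  ·
  (1,2): δ = 127.87°  ·
  (1,3): δ = 24.08°  ✓
  (1,4): δ = 51.63°  ·
  (2,3): δ = 76.21°  ·
  (2,4): δ = 0.50°  ✓
  (3,4): δ = 104.29°  ·
antipodal pairs: 2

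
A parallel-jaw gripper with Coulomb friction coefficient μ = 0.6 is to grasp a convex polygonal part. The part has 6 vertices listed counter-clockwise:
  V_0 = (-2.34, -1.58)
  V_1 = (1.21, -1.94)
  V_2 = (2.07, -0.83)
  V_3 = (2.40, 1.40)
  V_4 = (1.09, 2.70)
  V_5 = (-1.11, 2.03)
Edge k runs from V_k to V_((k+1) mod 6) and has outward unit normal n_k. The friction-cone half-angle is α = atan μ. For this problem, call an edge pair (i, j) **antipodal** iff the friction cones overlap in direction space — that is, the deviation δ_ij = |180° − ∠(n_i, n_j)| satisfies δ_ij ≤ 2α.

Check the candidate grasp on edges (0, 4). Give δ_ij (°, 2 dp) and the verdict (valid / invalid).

δ = 22.73°, valid

α = atan 0.6 = 30.96°;  2α = 61.93°
edge 0: e_0 = (+3.55, -0.36);  n_0 = (-0.1009, -0.9949)
edge 4: e_4 = (-2.20, -0.67);  n_4 = (-0.2913, +0.9566)
∠(n_0, n_4) = 157.27°
δ = |180° − 157.27°| = 22.73°
22.73° ≤ 2α = 61.93°  →  valid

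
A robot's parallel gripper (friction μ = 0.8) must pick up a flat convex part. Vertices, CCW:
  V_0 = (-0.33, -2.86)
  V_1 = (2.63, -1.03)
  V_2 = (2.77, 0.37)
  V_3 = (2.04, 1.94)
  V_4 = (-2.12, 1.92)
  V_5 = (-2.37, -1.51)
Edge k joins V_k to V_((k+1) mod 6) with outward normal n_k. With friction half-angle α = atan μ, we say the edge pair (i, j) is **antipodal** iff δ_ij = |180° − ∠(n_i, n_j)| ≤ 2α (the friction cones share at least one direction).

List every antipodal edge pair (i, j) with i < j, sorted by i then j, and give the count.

count = 7; pairs: (0,3), (0,4), (1,4), (1,5), (2,4), (2,5), (3,5)

α = atan 0.8 = 38.66°;  2α = 77.32°
n_0 = (+0.5259, -0.8506)
n_1 = (+0.9950, -0.0995)
n_2 = (+0.9068, +0.4216)
n_3 = (-0.0048, +1.0000)
n_4 = (-0.9974, +0.0727)
n_5 = (-0.5519, -0.8339)
  (0,1): δ = 127.44°  ·
  (0,2): δ = 96.79°  ·
  (0,3): δ = 31.45°  ✓
  (0,4): δ = 54.11°  ✓
  (0,5): δ = 114.78°  ·
  (1,2): δ = 149.35°  ·
  (1,3): δ = 84.01°  ·
  (1,4): δ = 1.54°  ✓
  (1,5): δ = 62.22°  ✓
  (2,3): δ = 114.66°  ·
  (2,4): δ = 29.11°  ✓
  (2,5): δ = 31.57°  ✓
  (3,4): δ = 94.44°  ·
  (3,5): δ = 33.77°  ✓
  (4,5): δ = 119.33°  ·
antipodal pairs: 7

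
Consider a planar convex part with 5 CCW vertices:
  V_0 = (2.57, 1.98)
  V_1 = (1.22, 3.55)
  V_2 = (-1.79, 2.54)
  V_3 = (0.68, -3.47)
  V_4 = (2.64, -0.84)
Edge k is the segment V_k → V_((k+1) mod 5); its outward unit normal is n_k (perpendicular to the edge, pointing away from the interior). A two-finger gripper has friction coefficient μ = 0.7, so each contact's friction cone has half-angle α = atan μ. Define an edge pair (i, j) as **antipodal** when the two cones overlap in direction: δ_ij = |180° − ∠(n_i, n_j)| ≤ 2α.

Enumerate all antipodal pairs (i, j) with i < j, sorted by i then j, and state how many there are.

α = atan 0.7 = 34.99°;  2α = 69.98°
n_0 = (+0.7582, +0.6520)
n_1 = (-0.3181, +0.9481)
n_2 = (-0.9249, -0.3801)
n_3 = (+0.8018, -0.5976)
n_4 = (+0.9997, +0.0248)
  (0,1): δ = 112.14°  ·
  (0,2): δ = 18.35°  ✓
  (0,3): δ = 102.61°  ·
  (0,4): δ = 140.73°  ·
  (1,2): δ = 86.21°  ·
  (1,3): δ = 34.76°  ✓
  (1,4): δ = 72.87°  ·
  (2,3): δ = 59.04°  ✓
  (2,4): δ = 20.92°  ✓
  (3,4): δ = 141.88°  ·
antipodal pairs: 4

count = 4; pairs: (0,2), (1,3), (2,3), (2,4)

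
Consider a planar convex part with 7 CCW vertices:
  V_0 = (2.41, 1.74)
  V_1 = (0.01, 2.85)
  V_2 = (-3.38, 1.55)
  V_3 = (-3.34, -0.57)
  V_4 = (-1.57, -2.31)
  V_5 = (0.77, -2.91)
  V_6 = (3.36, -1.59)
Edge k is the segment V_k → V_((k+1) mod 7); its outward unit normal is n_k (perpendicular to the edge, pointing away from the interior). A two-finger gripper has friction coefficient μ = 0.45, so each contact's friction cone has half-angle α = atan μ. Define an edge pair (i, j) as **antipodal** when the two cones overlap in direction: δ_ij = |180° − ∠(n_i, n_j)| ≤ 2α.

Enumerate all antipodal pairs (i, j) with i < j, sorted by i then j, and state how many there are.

count = 6; pairs: (0,3), (0,4), (1,4), (1,5), (2,6), (3,6)

α = atan 0.45 = 24.23°;  2α = 48.46°
n_0 = (+0.4198, +0.9076)
n_1 = (-0.3581, +0.9337)
n_2 = (-0.9998, -0.0189)
n_3 = (-0.7010, -0.7131)
n_4 = (-0.2484, -0.9687)
n_5 = (+0.4541, -0.8910)
n_6 = (+0.9616, +0.2743)
  (0,1): δ = 134.20°  ·
  (0,2): δ = 64.10°  ·
  (0,3): δ = 19.69°  ✓
  (0,4): δ = 10.44°  ✓
  (0,5): δ = 51.83°  ·
  (0,6): δ = 130.74°  ·
  (1,2): δ = 109.90°  ·
  (1,3): δ = 65.49°  ·
  (1,4): δ = 35.36°  ✓
  (1,5): δ = 6.02°  ✓
  (1,6): δ = 84.94°  ·
  (2,3): δ = 135.59°  ·
  (2,4): δ = 105.46°  ·
  (2,5): δ = 64.08°  ·
  (2,6): δ = 14.84°  ✓
  (3,4): δ = 149.87°  ·
  (3,5): δ = 108.48°  ·
  (3,6): δ = 29.57°  ✓
  (4,5): δ = 138.61°  ·
  (4,6): δ = 59.70°  ·
  (5,6): δ = 101.08°  ·
antipodal pairs: 6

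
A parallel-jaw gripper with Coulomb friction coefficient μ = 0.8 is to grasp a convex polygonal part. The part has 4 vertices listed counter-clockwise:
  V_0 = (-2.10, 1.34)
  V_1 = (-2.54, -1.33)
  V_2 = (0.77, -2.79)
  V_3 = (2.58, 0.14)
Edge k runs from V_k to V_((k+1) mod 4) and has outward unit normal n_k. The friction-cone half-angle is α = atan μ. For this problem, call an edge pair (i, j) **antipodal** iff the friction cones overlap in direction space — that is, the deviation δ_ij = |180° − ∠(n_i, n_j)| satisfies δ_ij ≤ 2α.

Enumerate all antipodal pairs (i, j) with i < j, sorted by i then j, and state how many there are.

count = 3; pairs: (0,2), (1,3), (2,3)

α = atan 0.8 = 38.66°;  2α = 77.32°
n_0 = (-0.9867, +0.1626)
n_1 = (-0.4036, -0.9149)
n_2 = (+0.8508, -0.5256)
n_3 = (+0.2484, +0.9687)
  (0,1): δ = 104.44°  ·
  (0,2): δ = 22.35°  ✓
  (0,3): δ = 84.98°  ·
  (1,2): δ = 97.90°  ·
  (1,3): δ = 9.42°  ✓
  (2,3): δ = 72.68°  ✓
antipodal pairs: 3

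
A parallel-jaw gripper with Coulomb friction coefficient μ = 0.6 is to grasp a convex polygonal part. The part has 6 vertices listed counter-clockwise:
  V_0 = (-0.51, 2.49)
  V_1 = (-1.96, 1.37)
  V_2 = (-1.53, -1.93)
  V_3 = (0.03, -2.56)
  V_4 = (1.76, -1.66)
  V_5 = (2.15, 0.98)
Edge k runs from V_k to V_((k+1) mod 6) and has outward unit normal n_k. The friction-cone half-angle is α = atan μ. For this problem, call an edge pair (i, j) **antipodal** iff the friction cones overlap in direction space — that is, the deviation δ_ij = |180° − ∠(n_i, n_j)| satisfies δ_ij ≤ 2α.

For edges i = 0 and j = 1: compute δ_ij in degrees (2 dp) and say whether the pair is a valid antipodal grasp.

δ = 120.26°, invalid

α = atan 0.6 = 30.96°;  2α = 61.93°
edge 0: e_0 = (-1.45, -1.12);  n_0 = (-0.6113, +0.7914)
edge 1: e_1 = (+0.43, -3.30);  n_1 = (-0.9916, -0.1292)
∠(n_0, n_1) = 59.74°
δ = |180° − 59.74°| = 120.26°
120.26° > 2α = 61.93°  →  invalid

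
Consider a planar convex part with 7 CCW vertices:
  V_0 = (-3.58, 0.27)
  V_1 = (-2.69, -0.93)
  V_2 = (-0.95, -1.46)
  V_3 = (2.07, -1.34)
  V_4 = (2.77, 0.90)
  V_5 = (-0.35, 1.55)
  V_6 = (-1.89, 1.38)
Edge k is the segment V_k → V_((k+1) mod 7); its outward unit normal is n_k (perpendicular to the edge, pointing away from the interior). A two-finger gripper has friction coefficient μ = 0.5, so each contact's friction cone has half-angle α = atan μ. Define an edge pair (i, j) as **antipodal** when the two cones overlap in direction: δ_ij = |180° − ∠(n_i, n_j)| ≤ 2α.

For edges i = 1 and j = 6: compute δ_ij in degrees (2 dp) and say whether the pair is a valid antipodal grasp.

α = atan 0.5 = 26.57°;  2α = 53.13°
edge 1: e_1 = (+1.74, -0.53);  n_1 = (-0.2914, -0.9566)
edge 6: e_6 = (-1.69, -1.11);  n_6 = (-0.5490, +0.8358)
∠(n_1, n_6) = 129.76°
δ = |180° − 129.76°| = 50.24°
50.24° ≤ 2α = 53.13°  →  valid

δ = 50.24°, valid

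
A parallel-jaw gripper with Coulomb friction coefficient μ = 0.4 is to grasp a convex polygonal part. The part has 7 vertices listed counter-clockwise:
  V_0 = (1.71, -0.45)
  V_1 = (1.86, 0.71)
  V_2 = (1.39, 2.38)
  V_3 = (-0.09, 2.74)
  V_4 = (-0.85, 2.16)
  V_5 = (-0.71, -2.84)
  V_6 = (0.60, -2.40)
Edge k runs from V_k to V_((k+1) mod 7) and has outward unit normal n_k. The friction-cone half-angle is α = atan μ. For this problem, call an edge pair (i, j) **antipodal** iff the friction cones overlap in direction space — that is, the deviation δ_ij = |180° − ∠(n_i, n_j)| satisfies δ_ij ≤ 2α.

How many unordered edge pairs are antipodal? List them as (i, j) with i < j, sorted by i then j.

count = 6; pairs: (0,4), (1,4), (2,5), (3,5), (3,6), (4,6)

α = atan 0.4 = 21.80°;  2α = 43.60°
n_0 = (+0.9917, -0.1282)
n_1 = (+0.9626, +0.2709)
n_2 = (+0.2364, +0.9717)
n_3 = (-0.6067, +0.7950)
n_4 = (-0.9996, -0.0280)
n_5 = (+0.3184, -0.9480)
n_6 = (+0.8691, -0.4947)
  (0,1): δ = 156.91°  ·
  (0,2): δ = 96.30°  ·
  (0,3): δ = 45.28°  ·
  (0,4): δ = 8.97°  ✓
  (0,5): δ = 115.93°  ·
  (0,6): δ = 157.72°  ·
  (1,2): δ = 119.39°  ·
  (1,3): δ = 68.37°  ·
  (1,4): δ = 14.11°  ✓
  (1,5): δ = 92.85°  ·
  (1,6): δ = 134.63°  ·
  (2,3): δ = 128.98°  ·
  (2,4): δ = 74.72°  ·
  (2,5): δ = 32.24°  ✓
  (2,6): δ = 74.02°  ·
  (3,4): δ = 125.75°  ·
  (3,5): δ = 18.78°  ✓
  (3,6): δ = 23.00°  ✓
  (4,5): δ = 73.04°  ·
  (4,6): δ = 31.25°  ✓
  (5,6): δ = 138.22°  ·
antipodal pairs: 6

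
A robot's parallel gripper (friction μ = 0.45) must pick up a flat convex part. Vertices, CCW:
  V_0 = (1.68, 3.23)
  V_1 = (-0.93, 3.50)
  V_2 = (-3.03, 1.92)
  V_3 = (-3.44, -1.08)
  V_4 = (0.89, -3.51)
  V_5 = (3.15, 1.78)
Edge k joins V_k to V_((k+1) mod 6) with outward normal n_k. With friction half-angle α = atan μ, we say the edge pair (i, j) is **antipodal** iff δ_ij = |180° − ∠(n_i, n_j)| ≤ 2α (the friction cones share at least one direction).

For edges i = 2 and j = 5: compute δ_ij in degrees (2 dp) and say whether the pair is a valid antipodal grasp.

α = atan 0.45 = 24.23°;  2α = 48.46°
edge 2: e_2 = (-0.41, -3.00);  n_2 = (-0.9908, +0.1354)
edge 5: e_5 = (-1.47, +1.45);  n_5 = (+0.7022, +0.7119)
∠(n_2, n_5) = 126.83°
δ = |180° − 126.83°| = 53.17°
53.17° > 2α = 48.46°  →  invalid

δ = 53.17°, invalid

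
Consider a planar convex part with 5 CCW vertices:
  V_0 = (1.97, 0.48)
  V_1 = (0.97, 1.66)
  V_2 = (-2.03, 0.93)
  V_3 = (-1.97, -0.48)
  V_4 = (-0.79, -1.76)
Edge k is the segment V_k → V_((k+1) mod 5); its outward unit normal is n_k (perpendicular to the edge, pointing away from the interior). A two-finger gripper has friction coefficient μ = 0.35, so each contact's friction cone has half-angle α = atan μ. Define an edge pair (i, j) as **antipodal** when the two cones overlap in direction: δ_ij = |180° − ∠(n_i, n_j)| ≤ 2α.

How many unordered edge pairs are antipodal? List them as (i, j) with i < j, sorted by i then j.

α = atan 0.35 = 19.29°;  2α = 38.58°
n_0 = (+0.7629, +0.6465)
n_1 = (-0.2364, +0.9716)
n_2 = (-0.9991, -0.0425)
n_3 = (-0.7352, -0.6778)
n_4 = (+0.6302, -0.7765)
  (0,1): δ = 116.60°  ·
  (0,2): δ = 37.84°  ✓
  (0,3): δ = 2.39°  ✓
  (0,4): δ = 88.78°  ·
  (1,2): δ = 101.24°  ·
  (1,3): δ = 61.00°  ·
  (1,4): δ = 25.39°  ✓
  (2,3): δ = 139.76°  ·
  (2,4): δ = 53.37°  ·
  (3,4): δ = 93.61°  ·
antipodal pairs: 3

count = 3; pairs: (0,2), (0,3), (1,4)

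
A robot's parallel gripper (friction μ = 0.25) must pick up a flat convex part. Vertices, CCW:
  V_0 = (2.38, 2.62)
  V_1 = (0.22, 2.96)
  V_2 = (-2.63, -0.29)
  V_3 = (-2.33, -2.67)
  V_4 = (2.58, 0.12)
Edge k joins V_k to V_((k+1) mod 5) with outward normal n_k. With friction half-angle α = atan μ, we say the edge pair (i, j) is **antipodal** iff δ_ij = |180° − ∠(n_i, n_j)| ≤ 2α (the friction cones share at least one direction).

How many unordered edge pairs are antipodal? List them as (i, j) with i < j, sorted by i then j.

α = atan 0.25 = 14.04°;  2α = 28.07°
n_0 = (+0.1555, +0.9878)
n_1 = (-0.7519, +0.6593)
n_2 = (-0.9921, -0.1251)
n_3 = (+0.4940, -0.8694)
n_4 = (+0.9968, +0.0797)
  (0,1): δ = 122.30°  ·
  (0,2): δ = 73.87°  ·
  (0,3): δ = 38.55°  ·
  (0,4): δ = 103.52°  ·
  (1,2): δ = 131.57°  ·
  (1,3): δ = 19.15°  ✓
  (1,4): δ = 45.82°  ·
  (2,3): δ = 67.58°  ·
  (2,4): δ = 2.61°  ✓
  (3,4): δ = 115.03°  ·
antipodal pairs: 2

count = 2; pairs: (1,3), (2,4)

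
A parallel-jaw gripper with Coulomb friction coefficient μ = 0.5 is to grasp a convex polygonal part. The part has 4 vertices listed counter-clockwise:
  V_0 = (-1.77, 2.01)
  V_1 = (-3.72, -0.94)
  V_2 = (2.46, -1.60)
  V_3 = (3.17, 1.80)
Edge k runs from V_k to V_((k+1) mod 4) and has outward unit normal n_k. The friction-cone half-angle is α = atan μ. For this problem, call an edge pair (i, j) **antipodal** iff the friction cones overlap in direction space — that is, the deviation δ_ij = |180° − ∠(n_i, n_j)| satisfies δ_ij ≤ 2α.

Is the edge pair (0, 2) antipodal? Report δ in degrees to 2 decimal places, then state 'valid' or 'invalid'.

α = atan 0.5 = 26.57°;  2α = 53.13°
edge 0: e_0 = (-1.95, -2.95);  n_0 = (-0.8342, +0.5514)
edge 2: e_2 = (+0.71, +3.40);  n_2 = (+0.9789, -0.2044)
∠(n_0, n_2) = 158.33°
δ = |180° − 158.33°| = 21.67°
21.67° ≤ 2α = 53.13°  →  valid

δ = 21.67°, valid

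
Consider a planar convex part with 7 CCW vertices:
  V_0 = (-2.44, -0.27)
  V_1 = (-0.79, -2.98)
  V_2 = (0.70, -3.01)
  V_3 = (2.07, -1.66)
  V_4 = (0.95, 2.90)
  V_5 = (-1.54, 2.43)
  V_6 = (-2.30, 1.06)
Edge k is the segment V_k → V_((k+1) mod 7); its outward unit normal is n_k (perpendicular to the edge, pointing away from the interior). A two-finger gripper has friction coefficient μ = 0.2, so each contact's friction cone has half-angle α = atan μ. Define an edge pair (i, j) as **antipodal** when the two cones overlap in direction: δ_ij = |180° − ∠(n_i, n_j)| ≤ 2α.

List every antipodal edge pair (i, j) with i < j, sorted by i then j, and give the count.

α = atan 0.2 = 11.31°;  2α = 22.62°
n_0 = (-0.8541, -0.5200)
n_1 = (-0.0201, -0.9998)
n_2 = (+0.7019, -0.7123)
n_3 = (+0.9711, +0.2385)
n_4 = (-0.1855, +0.9826)
n_5 = (-0.8745, +0.4851)
n_6 = (-0.9945, +0.1047)
  (0,1): δ = 122.49°  ·
  (0,2): δ = 76.76°  ·
  (0,3): δ = 17.54°  ✓
  (0,4): δ = 69.35°  ·
  (0,5): δ = 119.65°  ·
  (0,6): δ = 142.66°  ·
  (1,2): δ = 134.27°  ·
  (1,3): δ = 75.05°  ·
  (1,4): δ = 11.84°  ✓
  (1,5): δ = 62.13°  ·
  (1,6): δ = 85.14°  ·
  (2,3): δ = 120.78°  ·
  (2,4): δ = 33.89°  ·
  (2,5): δ = 16.40°  ✓
  (2,6): δ = 39.41°  ·
  (3,4): δ = 93.11°  ·
  (3,5): δ = 42.82°  ·
  (3,6): δ = 19.81°  ✓
  (4,5): δ = 129.71°  ·
  (4,6): δ = 106.70°  ·
  (5,6): δ = 156.99°  ·
antipodal pairs: 4

count = 4; pairs: (0,3), (1,4), (2,5), (3,6)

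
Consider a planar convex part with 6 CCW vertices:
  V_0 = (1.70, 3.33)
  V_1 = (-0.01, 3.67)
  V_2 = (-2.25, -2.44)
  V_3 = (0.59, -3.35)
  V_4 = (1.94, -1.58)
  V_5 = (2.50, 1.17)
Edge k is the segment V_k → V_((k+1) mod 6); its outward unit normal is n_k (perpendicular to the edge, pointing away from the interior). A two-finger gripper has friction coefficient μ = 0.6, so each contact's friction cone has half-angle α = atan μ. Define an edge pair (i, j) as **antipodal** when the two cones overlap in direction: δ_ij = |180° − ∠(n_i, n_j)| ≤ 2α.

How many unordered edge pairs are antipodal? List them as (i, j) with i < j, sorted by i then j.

α = atan 0.6 = 30.96°;  2α = 61.93°
n_0 = (+0.1950, +0.9808)
n_1 = (-0.9389, +0.3442)
n_2 = (-0.3051, -0.9523)
n_3 = (+0.7951, -0.6064)
n_4 = (+0.9799, -0.1995)
n_5 = (+0.9377, +0.3473)
  (0,1): δ = 98.89°  ·
  (0,2): δ = 6.52°  ✓
  (0,3): δ = 63.91°  ·
  (0,4): δ = 89.74°  ·
  (0,5): δ = 121.57°  ·
  (1,2): δ = 87.63°  ·
  (1,3): δ = 17.20°  ✓
  (1,4): δ = 8.62°  ✓
  (1,5): δ = 40.46°  ✓
  (2,3): δ = 109.57°  ·
  (2,4): δ = 83.74°  ·
  (2,5): δ = 51.91°  ✓
  (3,4): δ = 154.18°  ·
  (3,5): δ = 122.34°  ·
  (4,5): δ = 148.17°  ·
antipodal pairs: 5

count = 5; pairs: (0,2), (1,3), (1,4), (1,5), (2,5)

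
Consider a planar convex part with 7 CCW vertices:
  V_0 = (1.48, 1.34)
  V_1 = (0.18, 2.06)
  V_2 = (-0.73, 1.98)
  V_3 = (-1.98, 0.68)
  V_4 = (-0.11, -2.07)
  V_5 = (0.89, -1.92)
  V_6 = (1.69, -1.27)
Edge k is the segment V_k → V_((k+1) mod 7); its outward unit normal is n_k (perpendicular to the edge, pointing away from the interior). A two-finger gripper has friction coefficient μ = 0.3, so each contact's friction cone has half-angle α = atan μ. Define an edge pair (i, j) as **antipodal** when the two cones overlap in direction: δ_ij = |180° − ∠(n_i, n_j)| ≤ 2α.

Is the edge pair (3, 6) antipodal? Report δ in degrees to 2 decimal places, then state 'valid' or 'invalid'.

α = atan 0.3 = 16.70°;  2α = 33.40°
edge 3: e_3 = (+1.87, -2.75);  n_3 = (-0.8269, -0.5623)
edge 6: e_6 = (-0.21, +2.61);  n_6 = (+0.9968, +0.0802)
∠(n_3, n_6) = 150.38°
δ = |180° − 150.38°| = 29.62°
29.62° ≤ 2α = 33.40°  →  valid

δ = 29.62°, valid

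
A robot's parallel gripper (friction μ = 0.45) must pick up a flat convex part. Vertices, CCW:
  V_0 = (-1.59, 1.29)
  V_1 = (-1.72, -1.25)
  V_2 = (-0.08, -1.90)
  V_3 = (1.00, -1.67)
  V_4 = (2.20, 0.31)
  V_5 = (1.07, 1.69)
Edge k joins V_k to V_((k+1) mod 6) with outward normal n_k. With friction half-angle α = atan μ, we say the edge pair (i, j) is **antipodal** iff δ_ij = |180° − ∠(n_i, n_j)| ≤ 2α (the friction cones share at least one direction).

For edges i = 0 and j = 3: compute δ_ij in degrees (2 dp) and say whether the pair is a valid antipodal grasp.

α = atan 0.45 = 24.23°;  2α = 48.46°
edge 0: e_0 = (-0.13, -2.54);  n_0 = (-0.9987, +0.0511)
edge 3: e_3 = (+1.20, +1.98);  n_3 = (+0.8552, -0.5183)
∠(n_0, n_3) = 151.71°
δ = |180° − 151.71°| = 28.29°
28.29° ≤ 2α = 48.46°  →  valid

δ = 28.29°, valid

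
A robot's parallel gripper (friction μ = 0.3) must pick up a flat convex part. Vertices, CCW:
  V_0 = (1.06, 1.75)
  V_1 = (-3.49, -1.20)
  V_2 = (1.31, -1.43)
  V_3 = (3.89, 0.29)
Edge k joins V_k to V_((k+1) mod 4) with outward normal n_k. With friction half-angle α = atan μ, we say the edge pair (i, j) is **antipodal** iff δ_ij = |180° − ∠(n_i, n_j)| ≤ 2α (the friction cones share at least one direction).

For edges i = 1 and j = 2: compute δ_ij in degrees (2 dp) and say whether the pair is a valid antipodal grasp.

α = atan 0.3 = 16.70°;  2α = 33.40°
edge 1: e_1 = (+4.80, -0.23);  n_1 = (-0.0479, -0.9989)
edge 2: e_2 = (+2.58, +1.72);  n_2 = (+0.5547, -0.8321)
∠(n_1, n_2) = 36.43°
δ = |180° − 36.43°| = 143.57°
143.57° > 2α = 33.40°  →  invalid

δ = 143.57°, invalid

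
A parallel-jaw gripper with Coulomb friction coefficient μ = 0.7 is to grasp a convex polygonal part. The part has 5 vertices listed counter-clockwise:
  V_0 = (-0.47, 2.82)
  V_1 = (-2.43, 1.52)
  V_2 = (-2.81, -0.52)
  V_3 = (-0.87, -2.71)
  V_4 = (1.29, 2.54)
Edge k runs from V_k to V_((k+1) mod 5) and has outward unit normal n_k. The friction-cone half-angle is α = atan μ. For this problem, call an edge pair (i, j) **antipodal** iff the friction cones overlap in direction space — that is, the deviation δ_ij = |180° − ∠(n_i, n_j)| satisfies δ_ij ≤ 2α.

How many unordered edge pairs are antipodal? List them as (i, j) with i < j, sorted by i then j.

count = 4; pairs: (0,3), (1,3), (2,3), (2,4)

α = atan 0.7 = 34.99°;  2α = 69.98°
n_0 = (-0.5527, +0.8334)
n_1 = (-0.9831, +0.1831)
n_2 = (-0.7485, -0.6631)
n_3 = (+0.9248, -0.3805)
n_4 = (+0.1571, +0.9876)
  (0,1): δ = 134.11°  ·
  (0,2): δ = 82.02°  ·
  (0,3): δ = 34.08°  ✓
  (0,4): δ = 137.41°  ·
  (1,2): δ = 127.91°  ·
  (1,3): δ = 11.81°  ✓
  (1,4): δ = 91.51°  ·
  (2,3): δ = 63.90°  ✓
  (2,4): δ = 39.42°  ✓
  (3,4): δ = 76.68°  ·
antipodal pairs: 4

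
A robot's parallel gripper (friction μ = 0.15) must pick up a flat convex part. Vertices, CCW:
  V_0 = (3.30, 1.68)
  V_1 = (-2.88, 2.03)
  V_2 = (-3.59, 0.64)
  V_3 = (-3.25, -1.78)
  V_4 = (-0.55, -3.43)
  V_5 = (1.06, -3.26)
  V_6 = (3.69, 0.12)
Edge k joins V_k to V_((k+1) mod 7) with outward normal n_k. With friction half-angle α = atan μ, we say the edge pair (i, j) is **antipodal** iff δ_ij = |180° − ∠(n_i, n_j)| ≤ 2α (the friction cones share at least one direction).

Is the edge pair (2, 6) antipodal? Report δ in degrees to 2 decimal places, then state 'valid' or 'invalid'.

δ = 6.04°, valid

α = atan 0.15 = 8.53°;  2α = 17.06°
edge 2: e_2 = (+0.34, -2.42);  n_2 = (-0.9903, -0.1391)
edge 6: e_6 = (-0.39, +1.56);  n_6 = (+0.9701, +0.2425)
∠(n_2, n_6) = 173.96°
δ = |180° − 173.96°| = 6.04°
6.04° ≤ 2α = 17.06°  →  valid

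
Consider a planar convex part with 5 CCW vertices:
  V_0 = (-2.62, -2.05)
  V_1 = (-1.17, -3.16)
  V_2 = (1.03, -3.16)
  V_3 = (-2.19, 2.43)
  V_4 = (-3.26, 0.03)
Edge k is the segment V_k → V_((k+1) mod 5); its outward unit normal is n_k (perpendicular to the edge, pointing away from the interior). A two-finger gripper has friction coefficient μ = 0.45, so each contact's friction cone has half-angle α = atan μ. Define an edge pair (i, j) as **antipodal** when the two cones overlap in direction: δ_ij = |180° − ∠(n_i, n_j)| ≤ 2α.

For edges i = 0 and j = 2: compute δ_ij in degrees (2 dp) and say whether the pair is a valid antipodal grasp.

α = atan 0.45 = 24.23°;  2α = 48.46°
edge 0: e_0 = (+1.45, -1.11);  n_0 = (-0.6079, -0.7940)
edge 2: e_2 = (-3.22, +5.59);  n_2 = (+0.8665, +0.4991)
∠(n_0, n_2) = 157.38°
δ = |180° − 157.38°| = 22.62°
22.62° ≤ 2α = 48.46°  →  valid

δ = 22.62°, valid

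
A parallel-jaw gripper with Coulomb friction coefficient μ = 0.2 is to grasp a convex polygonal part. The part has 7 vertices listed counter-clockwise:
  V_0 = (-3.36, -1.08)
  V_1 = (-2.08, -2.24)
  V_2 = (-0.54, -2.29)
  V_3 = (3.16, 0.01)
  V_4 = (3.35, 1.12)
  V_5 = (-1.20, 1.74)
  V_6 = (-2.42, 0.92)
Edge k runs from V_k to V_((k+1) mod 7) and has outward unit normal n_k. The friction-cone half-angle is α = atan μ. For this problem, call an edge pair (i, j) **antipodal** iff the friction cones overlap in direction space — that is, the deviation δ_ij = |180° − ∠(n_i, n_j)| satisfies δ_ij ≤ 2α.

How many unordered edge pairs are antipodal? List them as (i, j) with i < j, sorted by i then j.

count = 3; pairs: (1,4), (2,5), (3,6)

α = atan 0.2 = 11.31°;  2α = 22.62°
n_0 = (-0.6715, -0.7410)
n_1 = (-0.0325, -0.9995)
n_2 = (+0.5279, -0.8493)
n_3 = (+0.9857, -0.1687)
n_4 = (+0.1350, +0.9908)
n_5 = (-0.5578, +0.8300)
n_6 = (-0.9050, +0.4254)
  (0,1): δ = 139.68°  ·
  (0,2): δ = 105.95°  ·
  (0,3): δ = 57.53°  ·
  (0,4): δ = 34.42°  ·
  (0,5): δ = 76.09°  ·
  (0,6): δ = 107.01°  ·
  (1,2): δ = 146.27°  ·
  (1,3): δ = 97.85°  ·
  (1,4): δ = 5.90°  ✓
  (1,5): δ = 35.77°  ·
  (1,6): δ = 66.69°  ·
  (2,3): δ = 131.58°  ·
  (2,4): δ = 39.63°  ·
  (2,5): δ = 2.04°  ✓
  (2,6): δ = 32.96°  ·
  (3,4): δ = 88.05°  ·
  (3,5): δ = 46.38°  ·
  (3,6): δ = 15.46°  ✓
  (4,5): δ = 138.33°  ·
  (4,6): δ = 107.41°  ·
  (5,6): δ = 149.08°  ·
antipodal pairs: 3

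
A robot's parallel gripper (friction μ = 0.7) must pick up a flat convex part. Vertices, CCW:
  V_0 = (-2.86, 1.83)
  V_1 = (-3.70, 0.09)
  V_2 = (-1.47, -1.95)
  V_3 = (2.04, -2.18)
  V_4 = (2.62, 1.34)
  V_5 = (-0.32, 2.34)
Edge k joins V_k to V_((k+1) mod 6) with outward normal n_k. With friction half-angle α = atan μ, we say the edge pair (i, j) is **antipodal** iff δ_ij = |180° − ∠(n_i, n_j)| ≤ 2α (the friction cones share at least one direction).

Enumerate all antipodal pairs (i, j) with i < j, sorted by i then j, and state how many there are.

count = 8; pairs: (0,2), (0,3), (1,3), (1,4), (1,5), (2,4), (2,5), (3,5)

α = atan 0.7 = 34.99°;  2α = 69.98°
n_0 = (-0.9006, +0.4347)
n_1 = (-0.6750, -0.7378)
n_2 = (-0.0654, -0.9979)
n_3 = (+0.9867, -0.1626)
n_4 = (+0.3220, +0.9467)
n_5 = (-0.1969, +0.9804)
  (0,1): δ = 106.68°  ·
  (0,2): δ = 67.98°  ✓
  (0,3): δ = 16.41°  ✓
  (0,4): δ = 96.98°  ·
  (0,5): δ = 127.12°  ·
  (1,2): δ = 141.30°  ·
  (1,3): δ = 56.90°  ✓
  (1,4): δ = 23.67°  ✓
  (1,5): δ = 53.81°  ✓
  (2,3): δ = 95.61°  ·
  (2,4): δ = 15.04°  ✓
  (2,5): δ = 15.10°  ✓
  (3,4): δ = 99.43°  ·
  (3,5): δ = 69.29°  ✓
  (4,5): δ = 149.86°  ·
antipodal pairs: 8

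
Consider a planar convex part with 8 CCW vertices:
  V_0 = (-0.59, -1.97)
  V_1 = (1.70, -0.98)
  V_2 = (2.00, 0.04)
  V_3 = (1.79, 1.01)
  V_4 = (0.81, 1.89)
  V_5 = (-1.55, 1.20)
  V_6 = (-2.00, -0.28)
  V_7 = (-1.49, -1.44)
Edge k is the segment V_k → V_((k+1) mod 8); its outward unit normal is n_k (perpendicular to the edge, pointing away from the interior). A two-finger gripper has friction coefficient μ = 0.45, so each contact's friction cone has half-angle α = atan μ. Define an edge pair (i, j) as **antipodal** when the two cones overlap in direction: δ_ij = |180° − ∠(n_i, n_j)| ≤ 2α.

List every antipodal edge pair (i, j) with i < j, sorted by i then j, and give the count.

count = 9; pairs: (0,4), (1,5), (1,6), (2,5), (2,6), (2,7), (3,6), (3,7), (4,7)

α = atan 0.45 = 24.23°;  2α = 48.46°
n_0 = (+0.3968, -0.9179)
n_1 = (+0.9594, -0.2822)
n_2 = (+0.9774, +0.2116)
n_3 = (+0.6681, +0.7440)
n_4 = (-0.2806, +0.9598)
n_5 = (-0.9568, +0.2909)
n_6 = (-0.9154, -0.4025)
n_7 = (-0.5074, -0.8617)
  (0,1): δ = 129.77°  ·
  (0,2): δ = 101.16°  ·
  (0,3): δ = 65.30°  ·
  (0,4): δ = 7.08°  ✓
  (0,5): δ = 49.71°  ·
  (0,6): δ = 90.35°  ·
  (0,7): δ = 126.13°  ·
  (1,2): δ = 151.39°  ·
  (1,3): δ = 115.53°  ·
  (1,4): δ = 57.31°  ·
  (1,5): δ = 0.52°  ✓
  (1,6): δ = 40.12°  ✓
  (1,7): δ = 75.90°  ·
  (2,3): δ = 144.14°  ·
  (2,4): δ = 85.92°  ·
  (2,5): δ = 29.13°  ✓
  (2,6): δ = 11.52°  ✓
  (2,7): δ = 47.29°  ✓
  (3,4): δ = 121.78°  ·
  (3,5): δ = 64.99°  ·
  (3,6): δ = 24.34°  ✓
  (3,7): δ = 11.43°  ✓
  (4,5): δ = 123.21°  ·
  (4,6): δ = 82.56°  ·
  (4,7): δ = 46.79°  ✓
  (5,6): δ = 139.35°  ·
  (5,7): δ = 103.58°  ·
  (6,7): δ = 144.23°  ·
antipodal pairs: 9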